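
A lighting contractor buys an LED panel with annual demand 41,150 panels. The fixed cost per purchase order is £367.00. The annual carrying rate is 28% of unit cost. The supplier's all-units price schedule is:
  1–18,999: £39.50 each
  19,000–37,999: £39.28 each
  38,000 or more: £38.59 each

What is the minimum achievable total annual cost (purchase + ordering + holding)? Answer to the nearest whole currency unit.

Holding cost per unit per year at price C is H = 0.28·C.
Evaluate total cost at each tier's feasible EOQ or, if the EOQ is below the tier, at the tier's minimum quantity.
EOQ at £39.50 = 1652.6 (feasible in tier 1): TC = 41,150×£39.50 + (41,150/1652.6)×367 + (1652.6/2)×0.28×£39.50 = £1,643,702.24.
EOQ at £39.28 = 1657.2 < 19000, so use break Q=19000: TC = 41,150×£39.28 + (41,150/19000.0)×367 + (19000.0/2)×0.28×£39.28 = £1,721,651.64.
EOQ at £38.59 = 1671.9 < 38000, so use break Q=38000: TC = 41,150×£38.59 + (41,150/38000.0)×367 + (38000.0/2)×0.28×£38.59 = £1,793,674.72.
Lowest total cost among the candidates is at Q = 1652.6.

TC* ≈ £1,643,702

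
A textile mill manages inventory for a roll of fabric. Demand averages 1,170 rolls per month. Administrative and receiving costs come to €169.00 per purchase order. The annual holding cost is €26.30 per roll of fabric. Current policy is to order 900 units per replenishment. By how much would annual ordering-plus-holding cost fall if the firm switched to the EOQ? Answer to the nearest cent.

Extra cost ≈ €3,299.69 per year

Annual demand D = 1,170 × 12 = 14,040.
EOQ = √(2DS/H) = √(2 × 14,040 × 169 / 26.3) ≈ 424.78.
Cost at Q* = (D/Q*)S + (Q*/2)H = √(2DSH) ≈ €11,171.71.
Cost at Q = 900: (14,040/900)×169 + (900/2)×26.3 = €2,636.40 + €11,835.00 = €14,471.40.
Excess = €14,471.40 − €11,171.71 = €3,299.69.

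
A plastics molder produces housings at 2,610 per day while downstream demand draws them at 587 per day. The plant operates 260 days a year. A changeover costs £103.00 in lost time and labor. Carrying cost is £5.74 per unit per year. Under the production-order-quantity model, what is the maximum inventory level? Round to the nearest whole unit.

I_max ≈ 2,060 housings

Annual demand D = 587 × 260 = 152,620.
Production build-up factor (1 − d/p) = 1 − 587/2,610 = 0.7751.
Q* = √(2DS / (H(1 − d/p))) = √(2 × 152,620 × 103 / (5.74 × 0.7751)).
= √(31,439,720 / 4.449) ≈ 2658.310.
Maximum inventory = Q*(1 − d/p) = 2658.310 × 0.7751 ≈ 2060.445.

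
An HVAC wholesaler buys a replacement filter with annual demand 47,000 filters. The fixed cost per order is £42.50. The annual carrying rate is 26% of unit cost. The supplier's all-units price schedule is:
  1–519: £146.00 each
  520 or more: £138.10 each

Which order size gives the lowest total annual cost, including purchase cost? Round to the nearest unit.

Holding cost per unit per year at price C is H = 0.26·C.
Candidates are each tier's EOQ (if it falls in that tier) and each price-break quantity.
EOQ at £146.00 = 324.4 (feasible in tier 1): TC = 47,000×£146.00 + (47,000/324.4)×42.5 + (324.4/2)×0.26×£146.00 = £6,874,314.63.
EOQ at £138.10 = 333.6 < 520, so use break Q=520: TC = 47,000×£138.10 + (47,000/520.0)×42.5 + (520.0/2)×0.26×£138.10 = £6,503,876.91.
Lowest total cost is £6,503,876.91 at Q = 520.0.

Q* ≈ 520 filters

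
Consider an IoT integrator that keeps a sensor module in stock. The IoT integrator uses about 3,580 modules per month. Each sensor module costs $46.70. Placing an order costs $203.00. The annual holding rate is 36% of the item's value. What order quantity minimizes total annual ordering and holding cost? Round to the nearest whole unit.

Q* ≈ 1,019 modules

Annual demand D = 3,580 × 12 = 42,960.
Holding cost H = 0.36 × $46.70 = $16.8120 per unit per year.
EOQ = √(2DS / H) = √(2 × 42,960 × 203 / 16.812).
= √(17,441,760 / 16.812) = √1,037,458.9579 ≈ 1018.557.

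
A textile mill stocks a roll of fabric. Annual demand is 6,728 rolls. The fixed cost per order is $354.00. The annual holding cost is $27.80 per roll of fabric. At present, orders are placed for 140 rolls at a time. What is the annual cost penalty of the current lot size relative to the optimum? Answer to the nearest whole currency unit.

EOQ = √(2DS/H) = √(2 × 6,728 × 354 / 27.8) ≈ 413.94.
Cost at Q* = (D/Q*)S + (Q*/2)H = √(2DSH) ≈ $11,507.53.
Cost at Q = 140: (6,728/140)×354 + (140/2)×27.8 = $17,012.23 + $1,946.00 = $18,958.23.
Excess = $18,958.23 − $11,507.53 = $7,450.70.

Extra cost ≈ $7,451 per year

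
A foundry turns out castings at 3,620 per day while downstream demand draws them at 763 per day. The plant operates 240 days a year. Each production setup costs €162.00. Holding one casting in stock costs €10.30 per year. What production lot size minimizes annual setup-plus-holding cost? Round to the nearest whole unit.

Q* ≈ 2,702 castings

Annual demand D = 763 × 240 = 183,120.
Production build-up factor (1 − d/p) = 1 − 763/3,620 = 0.7892.
Q* = √(2DS / (H(1 − d/p))) = √(2 × 183,120 × 162 / (10.3 × 0.7892)).
= √(59,330,880 / 8.129) ≈ 2701.599.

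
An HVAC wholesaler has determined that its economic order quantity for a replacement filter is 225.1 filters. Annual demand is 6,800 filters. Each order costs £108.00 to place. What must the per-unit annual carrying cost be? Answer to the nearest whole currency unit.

The basic EOQ model gives Q* = √(2DS/H); rearrange for the unknown.
From Q* = √(2DS/H): H = 2DS / Q*² = 2 × 6,800 × 108 / 225.1² = 28.9876.

H ≈ £29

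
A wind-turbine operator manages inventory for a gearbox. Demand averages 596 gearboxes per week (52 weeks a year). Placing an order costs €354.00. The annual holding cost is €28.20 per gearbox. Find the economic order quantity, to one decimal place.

Q* ≈ 882.1 gearboxes

Annual demand D = 596 × 52 = 30,992.
EOQ = √(2DS / H) = √(2 × 30,992 × 354 / 28.2).
= √(21,942,336 / 28.2) = √778,097.0213 ≈ 882.098.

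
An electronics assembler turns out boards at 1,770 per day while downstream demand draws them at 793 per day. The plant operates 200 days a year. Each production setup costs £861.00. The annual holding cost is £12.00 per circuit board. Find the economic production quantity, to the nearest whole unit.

Annual demand D = 793 × 200 = 158,600.
Production build-up factor (1 − d/p) = 1 − 793/1,770 = 0.5520.
Q* = √(2DS / (H(1 − d/p))) = √(2 × 158,600 × 861 / (12 × 0.5520)).
= √(273,109,200 / 6.6237) ≈ 6421.210.

Q* ≈ 6,421 boards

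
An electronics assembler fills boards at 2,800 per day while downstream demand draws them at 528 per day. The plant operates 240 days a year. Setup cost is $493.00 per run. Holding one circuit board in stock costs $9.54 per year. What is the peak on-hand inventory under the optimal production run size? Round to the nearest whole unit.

I_max ≈ 3,260 boards

Annual demand D = 528 × 240 = 126,720.
Production build-up factor (1 − d/p) = 1 − 528/2,800 = 0.8114.
Q* = √(2DS / (H(1 − d/p))) = √(2 × 126,720 × 493 / (9.54 × 0.8114)).
= √(124,945,920 / 7.741) ≈ 4017.554.
Maximum inventory = Q*(1 − d/p) = 4017.554 × 0.8114 ≈ 3259.958.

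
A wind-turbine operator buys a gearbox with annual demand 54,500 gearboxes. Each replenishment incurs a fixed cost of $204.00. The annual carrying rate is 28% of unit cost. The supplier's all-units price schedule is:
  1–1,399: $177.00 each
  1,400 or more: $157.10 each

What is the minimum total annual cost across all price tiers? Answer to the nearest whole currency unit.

Holding cost per unit per year at price C is H = 0.28·C.
Evaluate total cost at each tier's feasible EOQ or, if the EOQ is below the tier, at the tier's minimum quantity.
EOQ at $177.00 = 669.8 (feasible in tier 1): TC = 54,500×$177.00 + (54,500/669.8)×204 + (669.8/2)×0.28×$177.00 = $9,679,696.63.
EOQ at $157.10 = 711.0 < 1400, so use break Q=1400: TC = 54,500×$157.10 + (54,500/1400.0)×204 + (1400.0/2)×0.28×$157.10 = $8,600,683.03.
Lowest total cost among the candidates is at Q = 1400.0.

TC* ≈ $8,600,683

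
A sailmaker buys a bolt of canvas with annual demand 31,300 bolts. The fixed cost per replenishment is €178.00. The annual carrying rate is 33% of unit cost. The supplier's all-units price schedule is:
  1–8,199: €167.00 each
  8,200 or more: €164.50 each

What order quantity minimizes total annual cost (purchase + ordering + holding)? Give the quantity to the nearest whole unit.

Holding cost per unit per year at price C is H = 0.33·C.
For each price level, check whether its EOQ is feasible; otherwise the best quantity at that price is the breakpoint.
EOQ at €167.00 = 449.7 (feasible in tier 1): TC = 31,300×€167.00 + (31,300/449.7)×178 + (449.7/2)×0.33×€167.00 = €5,251,880.63.
EOQ at €164.50 = 453.1 < 8200, so use break Q=8200: TC = 31,300×€164.50 + (31,300/8200.0)×178 + (8200.0/2)×0.33×€164.50 = €5,372,097.94.
Lowest total cost is €5,251,880.63 at Q = 449.7.

Q* ≈ 450 bolts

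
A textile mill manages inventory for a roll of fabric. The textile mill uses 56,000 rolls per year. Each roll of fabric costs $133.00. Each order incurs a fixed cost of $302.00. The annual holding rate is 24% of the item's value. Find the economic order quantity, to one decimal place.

Holding cost H = 0.24 × $133.00 = $31.9200 per unit per year.
EOQ = √(2DS / H) = √(2 × 56,000 × 302 / 31.92).
= √(33,824,000 / 31.92) = √1,059,649.1228 ≈ 1029.393.

Q* ≈ 1,029.4 rolls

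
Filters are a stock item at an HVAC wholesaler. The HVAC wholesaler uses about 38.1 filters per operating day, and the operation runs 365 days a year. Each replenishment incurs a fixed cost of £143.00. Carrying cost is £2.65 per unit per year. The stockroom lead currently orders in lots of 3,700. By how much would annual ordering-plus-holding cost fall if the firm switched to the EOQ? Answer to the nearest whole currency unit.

Annual demand D = 38.1 × 365 = 13,906.5.
EOQ = √(2DS/H) = √(2 × 13,906.5 × 143 / 2.65) ≈ 1225.09.
Cost at Q* = (D/Q*)S + (Q*/2)H = √(2DSH) ≈ £3,246.50.
Cost at Q = 3,700: (13,906.5/3,700)×143 + (3,700/2)×2.65 = £537.47 + £4,902.50 = £5,439.97.
Excess = £5,439.97 − £3,246.50 = £2,193.47.

Extra cost ≈ £2,193 per year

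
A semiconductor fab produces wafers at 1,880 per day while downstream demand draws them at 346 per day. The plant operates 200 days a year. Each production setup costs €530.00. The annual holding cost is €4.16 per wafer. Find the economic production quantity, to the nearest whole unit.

Q* ≈ 4,649 wafers

Annual demand D = 346 × 200 = 69,200.
Production build-up factor (1 − d/p) = 1 − 346/1,880 = 0.8160.
Q* = √(2DS / (H(1 − d/p))) = √(2 × 69,200 × 530 / (4.16 × 0.8160)).
= √(73,352,000 / 3.3944) ≈ 4648.636.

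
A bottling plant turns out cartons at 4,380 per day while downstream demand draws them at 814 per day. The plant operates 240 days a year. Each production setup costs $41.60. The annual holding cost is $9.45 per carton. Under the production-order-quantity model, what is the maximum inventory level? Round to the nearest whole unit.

Annual demand D = 814 × 240 = 195,360.
Production build-up factor (1 − d/p) = 1 − 814/4,380 = 0.8142.
Q* = √(2DS / (H(1 − d/p))) = √(2 × 195,360 × 41.6 / (9.45 × 0.8142)).
= √(16,253,952 / 7.6938) ≈ 1453.483.
Maximum inventory = Q*(1 − d/p) = 1453.483 × 0.8142 ≈ 1183.361.

I_max ≈ 1,183 cartons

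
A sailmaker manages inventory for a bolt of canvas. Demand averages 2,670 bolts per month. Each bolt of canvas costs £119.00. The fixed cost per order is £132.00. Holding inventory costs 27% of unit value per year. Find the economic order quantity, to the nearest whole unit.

Q* ≈ 513 bolts

Annual demand D = 2,670 × 12 = 32,040.
Holding cost H = 0.27 × £119.00 = £32.1300 per unit per year.
EOQ = √(2DS / H) = √(2 × 32,040 × 132 / 32.13).
= √(8,458,560 / 32.13) = √263,260.5042 ≈ 513.089.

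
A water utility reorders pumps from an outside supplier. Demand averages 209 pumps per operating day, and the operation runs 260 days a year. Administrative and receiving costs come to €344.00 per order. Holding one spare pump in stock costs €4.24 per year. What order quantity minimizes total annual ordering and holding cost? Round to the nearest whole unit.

Annual demand D = 209 × 260 = 54,340.
EOQ = √(2DS / H) = √(2 × 54,340 × 344 / 4.24).
= √(37,385,920 / 4.24) = √8,817,433.9623 ≈ 2969.416.

Q* ≈ 2,969 pumps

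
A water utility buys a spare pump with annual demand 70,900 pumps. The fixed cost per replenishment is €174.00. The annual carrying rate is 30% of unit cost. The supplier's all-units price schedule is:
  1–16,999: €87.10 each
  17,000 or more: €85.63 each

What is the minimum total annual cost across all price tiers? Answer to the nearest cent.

TC* ≈ €6,200,781.15

Holding cost per unit per year at price C is H = 0.30·C.
Candidates are each tier's EOQ (if it falls in that tier) and each price-break quantity.
EOQ at €87.10 = 971.7 (feasible in tier 1): TC = 70,900×€87.10 + (70,900/971.7)×174 + (971.7/2)×0.30×€87.10 = €6,200,781.15.
EOQ at €85.63 = 980.0 < 17000, so use break Q=17000: TC = 70,900×€85.63 + (70,900/17000.0)×174 + (17000.0/2)×0.30×€85.63 = €6,290,249.18.
Lowest total cost among the candidates is at Q = 971.7.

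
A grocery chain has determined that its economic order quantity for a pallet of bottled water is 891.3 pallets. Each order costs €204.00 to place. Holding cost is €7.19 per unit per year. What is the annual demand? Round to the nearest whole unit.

D ≈ 14,000 pallets per year

Squaring Q* = √(2DS/H) gives Q*² = 2DS/H.
From Q* = √(2DS/H): D = Q*²H / (2S) = 891.3² × 7.19 / (2 × 204) = 13999.629.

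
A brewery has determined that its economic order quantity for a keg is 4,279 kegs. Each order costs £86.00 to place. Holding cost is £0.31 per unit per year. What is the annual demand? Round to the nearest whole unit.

Squaring Q* = √(2DS/H) gives Q*² = 2DS/H.
From Q* = √(2DS/H): D = Q*²H / (2S) = 4,279² × 0.31 / (2 × 86) = 33000.295.

D ≈ 33,000 kegs per year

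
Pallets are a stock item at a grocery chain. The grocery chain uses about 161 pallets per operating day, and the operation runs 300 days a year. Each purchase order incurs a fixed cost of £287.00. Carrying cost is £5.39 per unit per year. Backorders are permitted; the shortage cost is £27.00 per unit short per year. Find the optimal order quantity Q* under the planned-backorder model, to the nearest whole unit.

Q* ≈ 2,484 pallets

Annual demand D = 161 × 300 = 48,300.
With planned backorders, Q* = √(2DS/H) · √((H+B)/B).
√(2DS/H) = √(2 × 48,300 × 287 / 5.39) = 2267.959.
√((H+B)/B) = √((5.39+27)/27) = 1.0953.
Q* ≈ 2484.041.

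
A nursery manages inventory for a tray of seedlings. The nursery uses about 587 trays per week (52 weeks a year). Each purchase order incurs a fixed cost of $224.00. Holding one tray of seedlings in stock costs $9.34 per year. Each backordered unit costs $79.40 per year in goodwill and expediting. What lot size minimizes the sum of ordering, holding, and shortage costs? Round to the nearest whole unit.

Q* ≈ 1,279 trays

Annual demand D = 587 × 52 = 30,524.
With planned backorders, Q* = √(2DS/H) · √((H+B)/B).
√(2DS/H) = √(2 × 30,524 × 224 / 9.34) = 1210.003.
√((H+B)/B) = √((9.34+79.4)/79.4) = 1.0572.
Q* ≈ 1279.192.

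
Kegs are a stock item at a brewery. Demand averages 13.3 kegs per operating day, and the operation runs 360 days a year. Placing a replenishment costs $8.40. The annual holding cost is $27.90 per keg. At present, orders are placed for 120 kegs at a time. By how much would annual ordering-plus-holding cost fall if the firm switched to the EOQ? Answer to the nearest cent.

Annual demand D = 13.3 × 360 = 4,788.
EOQ = √(2DS/H) = √(2 × 4,788 × 8.4 / 27.9) ≈ 53.69.
Cost at Q* = (D/Q*)S + (Q*/2)H = √(2DSH) ≈ $1,498.08.
Cost at Q = 120: (4,788/120)×8.4 + (120/2)×27.9 = $335.16 + $1,674.00 = $2,009.16.
Excess = $2,009.16 − $1,498.08 = $511.08.

Extra cost ≈ $511.08 per year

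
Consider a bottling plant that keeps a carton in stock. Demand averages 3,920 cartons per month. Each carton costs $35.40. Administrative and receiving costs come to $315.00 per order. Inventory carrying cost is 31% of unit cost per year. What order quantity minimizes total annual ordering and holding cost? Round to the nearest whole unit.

Annual demand D = 3,920 × 12 = 47,040.
Holding cost H = 0.31 × $35.40 = $10.9740 per unit per year.
EOQ = √(2DS / H) = √(2 × 47,040 × 315 / 10.974).
= √(29,635,200 / 10.974) = √2,700,492.0722 ≈ 1643.317.

Q* ≈ 1,643 cartons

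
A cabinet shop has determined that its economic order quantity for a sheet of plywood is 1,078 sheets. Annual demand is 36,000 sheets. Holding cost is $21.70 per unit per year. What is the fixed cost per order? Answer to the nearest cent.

S ≈ $350.24

Invert the EOQ relation Q*² = 2DS/H.
From Q* = √(2DS/H): S = Q*²H / (2D) = 1,078² × 21.7 / (2 × 36,000) = 350.2392.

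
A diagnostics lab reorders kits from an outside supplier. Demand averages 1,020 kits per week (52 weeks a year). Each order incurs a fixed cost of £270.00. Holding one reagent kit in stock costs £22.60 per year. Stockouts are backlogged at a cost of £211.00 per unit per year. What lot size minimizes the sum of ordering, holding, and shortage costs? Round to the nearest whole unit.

Q* ≈ 1,185 kits

Annual demand D = 1,020 × 52 = 53,040.
With planned backorders, Q* = √(2DS/H) · √((H+B)/B).
√(2DS/H) = √(2 × 53,040 × 270 / 22.6) = 1125.756.
√((H+B)/B) = √((22.6+211)/211) = 1.0522.
Q* ≈ 1184.512.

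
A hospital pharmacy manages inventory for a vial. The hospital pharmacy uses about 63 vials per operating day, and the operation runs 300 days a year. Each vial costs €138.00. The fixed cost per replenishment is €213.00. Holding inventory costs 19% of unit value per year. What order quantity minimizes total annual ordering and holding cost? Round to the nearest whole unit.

Q* ≈ 554 vials

Annual demand D = 63 × 300 = 18,900.
Holding cost H = 0.19 × €138.00 = €26.2200 per unit per year.
EOQ = √(2DS / H) = √(2 × 18,900 × 213 / 26.22).
= √(8,051,400 / 26.22) = √307,070.9382 ≈ 554.140.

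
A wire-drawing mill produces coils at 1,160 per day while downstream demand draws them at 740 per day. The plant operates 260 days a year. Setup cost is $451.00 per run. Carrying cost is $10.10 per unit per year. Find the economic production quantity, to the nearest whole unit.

Q* ≈ 6,889 coils

Annual demand D = 740 × 260 = 192,400.
Production build-up factor (1 − d/p) = 1 − 740/1,160 = 0.3621.
Q* = √(2DS / (H(1 − d/p))) = √(2 × 192,400 × 451 / (10.1 × 0.3621)).
= √(173,544,800 / 3.6569) ≈ 6888.893.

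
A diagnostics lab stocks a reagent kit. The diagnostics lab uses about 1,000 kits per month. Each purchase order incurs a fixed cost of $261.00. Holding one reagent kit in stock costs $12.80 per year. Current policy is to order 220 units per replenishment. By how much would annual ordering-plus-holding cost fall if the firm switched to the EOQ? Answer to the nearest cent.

Extra cost ≈ $6,690.08 per year

Annual demand D = 1,000 × 12 = 12,000.
EOQ = √(2DS/H) = √(2 × 12,000 × 261 / 12.8) ≈ 699.55.
Cost at Q* = (D/Q*)S + (Q*/2)H = √(2DSH) ≈ $8,954.28.
Cost at Q = 220: (12,000/220)×261 + (220/2)×12.8 = $14,236.36 + $1,408.00 = $15,644.36.
Excess = $15,644.36 − $8,954.28 = $6,690.08.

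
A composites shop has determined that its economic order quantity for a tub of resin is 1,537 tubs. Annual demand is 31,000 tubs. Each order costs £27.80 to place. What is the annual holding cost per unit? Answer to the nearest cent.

H ≈ £0.73

Squaring Q* = √(2DS/H) gives Q*² = 2DS/H.
From Q* = √(2DS/H): H = 2DS / Q*² = 2 × 31,000 × 27.8 / 1,537² = 0.7296.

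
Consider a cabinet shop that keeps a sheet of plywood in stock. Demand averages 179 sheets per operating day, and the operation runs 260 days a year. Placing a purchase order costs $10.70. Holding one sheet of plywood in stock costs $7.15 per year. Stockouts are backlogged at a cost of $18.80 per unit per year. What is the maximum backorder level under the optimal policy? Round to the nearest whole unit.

S* ≈ 121 sheets

Annual demand D = 179 × 260 = 46,540.
With planned backorders, Q* = √(2DS/H) · √((H+B)/B).
√(2DS/H) = √(2 × 46,540 × 10.7 / 7.15) = 373.222.
√((H+B)/B) = √((7.15+18.8)/18.8) = 1.1749.
Q* ≈ 438.487.
S* = Q* · H/(H+B) = 438.487 × 7.15/25.95 ≈ 120.816.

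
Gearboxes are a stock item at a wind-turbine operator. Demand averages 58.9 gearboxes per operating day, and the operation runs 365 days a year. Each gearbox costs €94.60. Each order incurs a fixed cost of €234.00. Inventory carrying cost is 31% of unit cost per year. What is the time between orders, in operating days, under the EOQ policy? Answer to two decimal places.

Annual demand D = 58.9 × 365 = 21,498.5.
Holding cost H = 0.31 × €94.60 = €29.3260 per unit per year.
EOQ = √(2DS/H) = √(2 × 21,498.5 × 234 / 29.326) ≈ 585.73.
Cycle time = Q*/D × 365 = 585.73 / 21,498.5 × 365 ≈ 9.945 days.

T ≈ 9.94 days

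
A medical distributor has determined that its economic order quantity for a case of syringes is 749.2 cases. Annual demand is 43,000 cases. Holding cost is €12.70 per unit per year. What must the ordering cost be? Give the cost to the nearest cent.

The basic EOQ model gives Q* = √(2DS/H); rearrange for the unknown.
From Q* = √(2DS/H): S = Q*²H / (2D) = 749.2² × 12.7 / (2 × 43,000) = 82.8897.

S ≈ €82.89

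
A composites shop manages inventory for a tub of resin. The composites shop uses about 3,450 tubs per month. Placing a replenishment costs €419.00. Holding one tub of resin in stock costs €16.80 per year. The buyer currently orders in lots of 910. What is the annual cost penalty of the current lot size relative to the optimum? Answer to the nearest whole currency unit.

Extra cost ≈ €2,564 per year

Annual demand D = 3,450 × 12 = 41,400.
EOQ = √(2DS/H) = √(2 × 41,400 × 419 / 16.8) ≈ 1437.04.
Cost at Q* = (D/Q*)S + (Q*/2)H = √(2DSH) ≈ €24,142.20.
Cost at Q = 910: (41,400/910)×419 + (910/2)×16.8 = €19,062.20 + €7,644.00 = €26,706.20.
Excess = €26,706.20 − €24,142.20 = €2,564.00.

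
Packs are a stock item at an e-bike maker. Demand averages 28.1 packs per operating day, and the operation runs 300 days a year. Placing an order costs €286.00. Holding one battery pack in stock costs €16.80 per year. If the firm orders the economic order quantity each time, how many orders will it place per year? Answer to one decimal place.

N ≈ 15.7 orders per year

Annual demand D = 28.1 × 300 = 8,430.
EOQ = √(2DS/H) = √(2 × 8,430 × 286 / 16.8) ≈ 535.74.
Orders per year = D / Q* = 8,430 / 535.74 ≈ 15.735.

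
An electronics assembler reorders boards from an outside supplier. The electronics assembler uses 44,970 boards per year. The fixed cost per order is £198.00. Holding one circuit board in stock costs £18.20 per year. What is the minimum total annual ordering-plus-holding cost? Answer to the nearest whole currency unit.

EOQ = √(2DS/H) = √(2 × 44,970 × 198 / 18.2) ≈ 989.18.
At the optimum the two cost components are equal, so total cost = 2·(Q*/2)H = Q*·H.
Minimum total = √(2DSH) = √(2 × 44,970 × 198 × 18.2) ≈ 18002.994.

TC* ≈ £18,003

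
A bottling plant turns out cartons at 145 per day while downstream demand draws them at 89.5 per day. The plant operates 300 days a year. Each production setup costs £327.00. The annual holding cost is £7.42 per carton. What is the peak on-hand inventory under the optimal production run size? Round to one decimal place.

I_max ≈ 951.7 cartons

Annual demand D = 89.5 × 300 = 26,850.
Production build-up factor (1 − d/p) = 1 − 89.5/145 = 0.3828.
Q* = √(2DS / (H(1 − d/p))) = √(2 × 26,850 × 327 / (7.42 × 0.3828)).
= √(17,559,900 / 2.8401) ≈ 2486.546.
Maximum inventory = Q*(1 − d/p) = 2486.546 × 0.3828 ≈ 951.747.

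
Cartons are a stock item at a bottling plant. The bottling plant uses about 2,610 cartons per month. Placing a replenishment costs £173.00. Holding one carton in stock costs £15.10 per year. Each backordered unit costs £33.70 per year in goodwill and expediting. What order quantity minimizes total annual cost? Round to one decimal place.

Q* ≈ 1,019.4 cartons

Annual demand D = 2,610 × 12 = 31,320.
With planned backorders, Q* = √(2DS/H) · √((H+B)/B).
√(2DS/H) = √(2 × 31,320 × 173 / 15.1) = 847.150.
√((H+B)/B) = √((15.1+33.7)/33.7) = 1.2034.
Q* ≈ 1019.425.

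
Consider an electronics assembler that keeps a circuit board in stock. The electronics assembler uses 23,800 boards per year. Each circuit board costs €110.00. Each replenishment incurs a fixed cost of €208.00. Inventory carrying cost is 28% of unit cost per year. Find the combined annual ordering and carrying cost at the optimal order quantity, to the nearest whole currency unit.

TC* ≈ €17,463

Holding cost H = 0.28 × €110.00 = €30.8000 per unit per year.
Q* = √(2DS/H) = √(2 × 23,800 × 208 / 30.8) ≈ 566.97.
At the optimum the two cost components are equal, so total cost = 2·(Q*/2)H = Q*·H.
Minimum total = √(2DSH) = √(2 × 23,800 × 208 × 30.8) ≈ 17462.664.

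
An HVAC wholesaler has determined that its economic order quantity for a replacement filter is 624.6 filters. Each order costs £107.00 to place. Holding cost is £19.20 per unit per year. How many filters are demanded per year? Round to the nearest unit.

Squaring Q* = √(2DS/H) gives Q*² = 2DS/H.
From Q* = √(2DS/H): D = Q*²H / (2S) = 624.6² × 19.2 / (2 × 107) = 35001.884.

D ≈ 35,002 filters per year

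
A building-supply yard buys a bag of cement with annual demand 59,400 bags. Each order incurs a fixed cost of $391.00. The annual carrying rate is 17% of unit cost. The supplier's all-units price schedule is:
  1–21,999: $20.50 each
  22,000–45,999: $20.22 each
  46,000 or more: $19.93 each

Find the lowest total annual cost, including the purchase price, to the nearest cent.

TC* ≈ $1,230,423.25

Holding cost per unit per year at price C is H = 0.17·C.
For each price level, check whether its EOQ is feasible; otherwise the best quantity at that price is the breakpoint.
EOQ at $20.50 = 3650.9 (feasible in tier 1): TC = 59,400×$20.50 + (59,400/3650.9)×391 + (3650.9/2)×0.17×$20.50 = $1,230,423.25.
EOQ at $20.22 = 3676.1 < 22000, so use break Q=22000: TC = 59,400×$20.22 + (59,400/22000.0)×391 + (22000.0/2)×0.17×$20.22 = $1,239,935.10.
EOQ at $19.93 = 3702.7 < 46000, so use break Q=46000: TC = 59,400×$19.93 + (59,400/46000.0)×391 + (46000.0/2)×0.17×$19.93 = $1,262,273.20.
Lowest total cost among the candidates is at Q = 3650.9.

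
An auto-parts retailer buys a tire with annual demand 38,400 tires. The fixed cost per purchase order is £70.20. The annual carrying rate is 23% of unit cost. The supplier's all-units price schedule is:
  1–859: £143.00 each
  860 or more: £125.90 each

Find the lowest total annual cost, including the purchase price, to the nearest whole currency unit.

Holding cost per unit per year at price C is H = 0.23·C.
For each price level, check whether its EOQ is feasible; otherwise the best quantity at that price is the breakpoint.
EOQ at £143.00 = 404.9 (feasible in tier 1): TC = 38,400×£143.00 + (38,400/404.9)×70.2 + (404.9/2)×0.23×£143.00 = £5,504,516.22.
EOQ at £125.90 = 431.5 < 860, so use break Q=860: TC = 38,400×£125.90 + (38,400/860.0)×70.2 + (860.0/2)×0.23×£125.90 = £4,850,146.02.
Lowest total cost among the candidates is at Q = 860.0.

TC* ≈ £4,850,146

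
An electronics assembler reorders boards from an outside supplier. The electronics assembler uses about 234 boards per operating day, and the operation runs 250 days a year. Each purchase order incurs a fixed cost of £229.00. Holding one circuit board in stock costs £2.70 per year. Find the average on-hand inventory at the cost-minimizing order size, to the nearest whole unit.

Average inventory ≈ 1,575 boards

Annual demand D = 234 × 250 = 58,500.
The optimal lot size = √(2DS/H) = √(2 × 58,500 × 229 / 2.7) ≈ 3150.13.
Average inventory = Q*/2 ≈ 3150.13 / 2 = 1575.066.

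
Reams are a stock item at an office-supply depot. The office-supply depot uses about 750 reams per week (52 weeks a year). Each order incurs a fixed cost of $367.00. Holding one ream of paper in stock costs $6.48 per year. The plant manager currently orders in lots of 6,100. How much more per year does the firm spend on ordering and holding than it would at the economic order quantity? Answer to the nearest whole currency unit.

Extra cost ≈ $8,491 per year

Annual demand D = 750 × 52 = 39,000.
EOQ = √(2DS/H) = √(2 × 39,000 × 367 / 6.48) ≈ 2101.81.
Cost at Q* = (D/Q*)S + (Q*/2)H = √(2DSH) ≈ $13,619.71.
Cost at Q = 6,100: (39,000/6,100)×367 + (6,100/2)×6.48 = $2,346.39 + $19,764.00 = $22,110.39.
Excess = $22,110.39 − $13,619.71 = $8,490.68.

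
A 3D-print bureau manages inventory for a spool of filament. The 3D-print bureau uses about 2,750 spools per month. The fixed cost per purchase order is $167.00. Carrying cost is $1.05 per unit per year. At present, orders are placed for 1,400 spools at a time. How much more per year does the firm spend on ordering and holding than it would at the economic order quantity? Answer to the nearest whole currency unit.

Annual demand D = 2,750 × 12 = 33,000.
EOQ = √(2DS/H) = √(2 × 33,000 × 167 / 1.05) ≈ 3239.93.
Cost at Q* = (D/Q*)S + (Q*/2)H = √(2DSH) ≈ $3,401.93.
Cost at Q = 1,400: (33,000/1,400)×167 + (1,400/2)×1.05 = $3,936.43 + $735.00 = $4,671.43.
Excess = $4,671.43 − $3,401.93 = $1,269.50.

Extra cost ≈ $1,270 per year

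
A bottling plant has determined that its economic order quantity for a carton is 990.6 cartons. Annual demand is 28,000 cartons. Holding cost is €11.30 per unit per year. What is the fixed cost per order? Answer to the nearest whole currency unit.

Invert the EOQ relation Q*² = 2DS/H.
From Q* = √(2DS/H): S = Q*²H / (2D) = 990.6² × 11.3 / (2 × 28,000) = 198.0100.

S ≈ €198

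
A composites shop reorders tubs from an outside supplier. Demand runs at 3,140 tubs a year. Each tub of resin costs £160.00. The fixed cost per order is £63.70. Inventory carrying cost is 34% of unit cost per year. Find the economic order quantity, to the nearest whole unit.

Holding cost H = 0.34 × £160.00 = £54.4000 per unit per year.
EOQ = √(2DS / H) = √(2 × 3,140 × 63.7 / 54.4).
= √(400,036 / 54.4) = √7,353.6029 ≈ 85.753.

Q* ≈ 86 tubs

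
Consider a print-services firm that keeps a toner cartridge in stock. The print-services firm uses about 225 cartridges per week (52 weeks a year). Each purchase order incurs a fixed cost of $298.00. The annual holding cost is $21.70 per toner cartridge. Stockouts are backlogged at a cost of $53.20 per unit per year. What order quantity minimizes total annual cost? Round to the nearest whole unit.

Q* ≈ 673 cartridges

Annual demand D = 225 × 52 = 11,700.
With planned backorders, Q* = √(2DS/H) · √((H+B)/B).
√(2DS/H) = √(2 × 11,700 × 298 / 21.7) = 566.874.
√((H+B)/B) = √((21.7+53.2)/53.2) = 1.1865.
Q* ≈ 672.622.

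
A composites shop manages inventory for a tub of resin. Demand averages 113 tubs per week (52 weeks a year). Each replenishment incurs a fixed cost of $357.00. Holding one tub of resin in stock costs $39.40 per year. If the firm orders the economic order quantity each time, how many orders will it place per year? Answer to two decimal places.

Annual demand D = 113 × 52 = 5,876.
EOQ = √(2DS/H) = √(2 × 5,876 × 357 / 39.4) ≈ 326.32.
Orders per year = D / Q* = 5,876 / 326.32 ≈ 18.007.

N ≈ 18.01 orders per year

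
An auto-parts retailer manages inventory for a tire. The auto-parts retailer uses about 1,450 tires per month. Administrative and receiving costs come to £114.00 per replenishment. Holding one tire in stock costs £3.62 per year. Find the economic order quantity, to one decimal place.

Q* ≈ 1,046.9 tires

Annual demand D = 1,450 × 12 = 17,400.
EOQ = √(2DS / H) = √(2 × 17,400 × 114 / 3.62).
= √(3,967,200 / 3.62) = √1,095,911.6022 ≈ 1046.858.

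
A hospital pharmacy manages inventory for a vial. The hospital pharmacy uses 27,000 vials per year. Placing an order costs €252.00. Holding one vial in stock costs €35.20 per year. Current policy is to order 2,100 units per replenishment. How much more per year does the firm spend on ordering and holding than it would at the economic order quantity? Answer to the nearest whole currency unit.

Extra cost ≈ €18,314 per year

EOQ = √(2DS/H) = √(2 × 27,000 × 252 / 35.2) ≈ 621.76.
Cost at Q* = (D/Q*)S + (Q*/2)H = √(2DSH) ≈ €21,886.11.
Cost at Q = 2,100: (27,000/2,100)×252 + (2,100/2)×35.2 = €3,240.00 + €36,960.00 = €40,200.00.
Excess = €40,200.00 − €21,886.11 = €18,313.89.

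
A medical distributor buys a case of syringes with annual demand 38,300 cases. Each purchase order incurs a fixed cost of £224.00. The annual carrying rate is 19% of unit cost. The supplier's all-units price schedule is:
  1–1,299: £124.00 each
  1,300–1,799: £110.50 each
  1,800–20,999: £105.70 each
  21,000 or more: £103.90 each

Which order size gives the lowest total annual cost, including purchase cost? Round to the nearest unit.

Holding cost per unit per year at price C is H = 0.19·C.
For each price level, check whether its EOQ is feasible; otherwise the best quantity at that price is the breakpoint.
EOQ at £124.00 = 853.4 (feasible in tier 1): TC = 38,300×£124.00 + (38,300/853.4)×224 + (853.4/2)×0.19×£124.00 = £4,769,306.02.
EOQ at £110.50 = 904.0 < 1300, so use break Q=1300: TC = 38,300×£110.50 + (38,300/1300.0)×224 + (1300.0/2)×0.19×£110.50 = £4,252,396.13.
EOQ at £105.70 = 924.3 < 1800, so use break Q=1800: TC = 38,300×£105.70 + (38,300/1800.0)×224 + (1800.0/2)×0.19×£105.70 = £4,071,150.92.
EOQ at £103.90 = 932.3 < 21000, so use break Q=21000: TC = 38,300×£103.90 + (38,300/21000.0)×224 + (21000.0/2)×0.19×£103.90 = £4,187,059.03.
Lowest total cost is £4,071,150.92 at Q = 1800.0.

Q* ≈ 1,800 cases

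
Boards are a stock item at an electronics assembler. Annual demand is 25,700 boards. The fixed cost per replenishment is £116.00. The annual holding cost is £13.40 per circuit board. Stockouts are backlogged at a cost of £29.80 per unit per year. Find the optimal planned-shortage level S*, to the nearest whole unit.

With planned backorders, Q* = √(2DS/H) · √((H+B)/B).
√(2DS/H) = √(2 × 25,700 × 116 / 13.4) = 667.050.
√((H+B)/B) = √((13.4+29.8)/29.8) = 1.2040.
Q* ≈ 803.141.
S* = Q* · H/(H+B) = 803.141 × 13.4/43.2 ≈ 249.122.

S* ≈ 249 boards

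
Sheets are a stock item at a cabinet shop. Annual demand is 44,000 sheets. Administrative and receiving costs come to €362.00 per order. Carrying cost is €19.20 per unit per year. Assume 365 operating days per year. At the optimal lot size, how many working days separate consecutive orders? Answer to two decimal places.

T ≈ 10.69 days

EOQ = √(2DS/H) = √(2 × 44,000 × 362 / 19.2) ≈ 1288.09.
Cycle time = Q*/D × 365 = 1288.09 / 44,000 × 365 ≈ 10.685 days.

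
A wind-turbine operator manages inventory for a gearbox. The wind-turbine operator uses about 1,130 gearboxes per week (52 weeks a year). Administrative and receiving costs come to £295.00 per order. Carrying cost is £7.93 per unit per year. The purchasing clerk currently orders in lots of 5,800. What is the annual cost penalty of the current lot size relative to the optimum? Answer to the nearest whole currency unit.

Annual demand D = 1,130 × 52 = 58,760.
EOQ = √(2DS/H) = √(2 × 58,760 × 295 / 7.93) ≈ 2090.89.
Cost at Q* = (D/Q*)S + (Q*/2)H = √(2DSH) ≈ £16,580.72.
Cost at Q = 5,800: (58,760/5,800)×295 + (5,800/2)×7.93 = £2,988.66 + £22,997.00 = £25,985.66.
Excess = £25,985.66 − £16,580.72 = £9,404.93.

Extra cost ≈ £9,405 per year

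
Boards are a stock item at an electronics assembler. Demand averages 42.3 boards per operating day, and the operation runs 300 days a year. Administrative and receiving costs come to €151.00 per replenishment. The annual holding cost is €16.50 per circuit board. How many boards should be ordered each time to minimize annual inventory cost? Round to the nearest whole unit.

Q* ≈ 482 boards

Annual demand D = 42.3 × 300 = 12,690.
EOQ = √(2DS / H) = √(2 × 12,690 × 151 / 16.5).
= √(3,832,380 / 16.5) = √232,265.4545 ≈ 481.939.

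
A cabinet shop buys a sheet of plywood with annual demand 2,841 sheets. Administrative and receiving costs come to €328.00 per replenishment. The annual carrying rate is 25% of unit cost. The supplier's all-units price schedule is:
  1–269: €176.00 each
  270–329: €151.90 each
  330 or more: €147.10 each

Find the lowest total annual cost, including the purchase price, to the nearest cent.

Holding cost per unit per year at price C is H = 0.25·C.
Evaluate total cost at each tier's feasible EOQ or, if the EOQ is below the tier, at the tier's minimum quantity.
EOQ at €176.00 = 205.8 (feasible in tier 1): TC = 2,841×€176.00 + (2,841/205.8)×328 + (205.8/2)×0.25×€176.00 = €509,071.53.
EOQ at €151.90 = 221.5 < 270, so use break Q=270: TC = 2,841×€151.90 + (2,841/270.0)×328 + (270.0/2)×0.25×€151.90 = €440,125.81.
EOQ at €147.10 = 225.1 < 330, so use break Q=330: TC = 2,841×€147.10 + (2,841/330.0)×328 + (330.0/2)×0.25×€147.10 = €426,802.76.
Lowest total cost among the candidates is at Q = 330.0.

TC* ≈ €426,802.76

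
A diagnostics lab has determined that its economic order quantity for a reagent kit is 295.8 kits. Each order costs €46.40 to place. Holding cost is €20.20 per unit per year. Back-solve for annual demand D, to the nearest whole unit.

The basic EOQ model gives Q* = √(2DS/H); rearrange for the unknown.
From Q* = √(2DS/H): D = Q*²H / (2S) = 295.8² × 20.2 / (2 × 46.4) = 19045.823.

D ≈ 19,046 kits per year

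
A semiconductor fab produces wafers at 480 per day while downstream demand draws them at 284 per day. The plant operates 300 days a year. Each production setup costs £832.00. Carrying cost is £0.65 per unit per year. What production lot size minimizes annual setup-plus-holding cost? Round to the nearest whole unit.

Q* ≈ 23,112 wafers

Annual demand D = 284 × 300 = 85,200.
Production build-up factor (1 − d/p) = 1 − 284/480 = 0.4083.
Q* = √(2DS / (H(1 − d/p))) = √(2 × 85,200 × 832 / (0.65 × 0.4083)).
= √(141,772,800 / 0.2654) ≈ 23111.725.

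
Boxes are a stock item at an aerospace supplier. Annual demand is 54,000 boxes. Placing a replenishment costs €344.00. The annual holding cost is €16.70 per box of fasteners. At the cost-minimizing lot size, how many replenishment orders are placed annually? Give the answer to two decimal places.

EOQ = √(2DS/H) = √(2 × 54,000 × 344 / 16.7) ≈ 1491.53.
Orders per year = D / Q* = 54,000 / 1491.53 ≈ 36.204.

N ≈ 36.20 orders per year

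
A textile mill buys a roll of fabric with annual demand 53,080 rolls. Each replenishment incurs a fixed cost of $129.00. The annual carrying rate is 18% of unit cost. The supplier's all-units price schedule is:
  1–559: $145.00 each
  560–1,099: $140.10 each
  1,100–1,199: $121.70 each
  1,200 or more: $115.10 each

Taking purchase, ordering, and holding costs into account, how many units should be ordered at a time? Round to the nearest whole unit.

Q* ≈ 1,200 rolls

Holding cost per unit per year at price C is H = 0.18·C.
Candidates are each tier's EOQ (if it falls in that tier) and each price-break quantity.
Tier 1 ($145.00): EOQ = 724.4 exceeds tier's upper bound 559, so this tier is dominated.
EOQ at $140.10 = 736.9 (feasible in tier 2): TC = 53,080×$140.10 + (53,080/736.9)×129 + (736.9/2)×0.18×$140.10 = $7,455,091.63.
EOQ at $121.70 = 790.7 < 1100, so use break Q=1100: TC = 53,080×$121.70 + (53,080/1100.0)×129 + (1100.0/2)×0.18×$121.70 = $6,478,109.14.
EOQ at $115.10 = 813.0 < 1200, so use break Q=1200: TC = 53,080×$115.10 + (53,080/1200.0)×129 + (1200.0/2)×0.18×$115.10 = $6,127,644.90.
Lowest total cost is $6,127,644.90 at Q = 1200.0.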